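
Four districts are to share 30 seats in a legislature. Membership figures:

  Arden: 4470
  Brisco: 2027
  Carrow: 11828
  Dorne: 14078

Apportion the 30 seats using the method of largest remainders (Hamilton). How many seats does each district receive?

The standard divisor is 32403/30 ≈ 1080.1.
Standard quotas: Arden 4.1385, Brisco 1.8767, Carrow 10.9508, Dorne 13.0340.
Lower quotas: Arden 4, Brisco 1, Carrow 10, Dorne 13 (sum 28, leaving 2 seats).
Remainders in descending order: Carrow 0.9508, Brisco 0.8767, Arden 0.1385, Dorne 0.0340.
The surplus seats go to Carrow, Brisco.

Arden: 4; Brisco: 2; Carrow: 11; Dorne: 13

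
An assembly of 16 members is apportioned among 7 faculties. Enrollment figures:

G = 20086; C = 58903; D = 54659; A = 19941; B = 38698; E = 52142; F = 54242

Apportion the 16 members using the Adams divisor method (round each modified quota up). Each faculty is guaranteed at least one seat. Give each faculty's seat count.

Standard divisor 298671/16 ≈ 18666.938; standard quotas: G 1.076, C 3.155, D 2.928, A 1.068, B 2.073, E 2.793, F 2.906.
Rounding up gives 2, 4, 3, 2, 3, 3, 3 = 20 seats, so the divisor must be adjusted.
With modified divisor 23100: modified quotas G 0.870, C 2.550, D 2.366, A 0.863, B 1.675, E 2.257, F 2.348.
Rounding up: G 1, C 3, D 3, A 1, B 2, E 3, F 3 (total 16).

G: 1; C: 3; D: 3; A: 1; B: 2; E: 3; F: 3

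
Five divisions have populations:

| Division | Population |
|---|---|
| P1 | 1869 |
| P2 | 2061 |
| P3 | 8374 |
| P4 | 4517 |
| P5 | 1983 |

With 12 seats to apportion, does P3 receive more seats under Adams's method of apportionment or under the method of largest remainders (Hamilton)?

Adams: P1 1, P2 2, P3 5, P4 3, P5 1.
Hamilton: P1 1, P2 1, P3 6, P4 3, P5 1.
P3 gets 5 under Adams and 6 under Hamilton.

Hamilton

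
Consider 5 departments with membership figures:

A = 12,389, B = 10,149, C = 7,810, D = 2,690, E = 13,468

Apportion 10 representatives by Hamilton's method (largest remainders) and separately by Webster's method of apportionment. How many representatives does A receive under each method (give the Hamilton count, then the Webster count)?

3 and 2

Hamilton: A 3, B 2, C 2, D 0, E 3.
Webster: A 2, B 2, C 2, D 1, E 3.
A gets 3 under Hamilton and 2 under Webster.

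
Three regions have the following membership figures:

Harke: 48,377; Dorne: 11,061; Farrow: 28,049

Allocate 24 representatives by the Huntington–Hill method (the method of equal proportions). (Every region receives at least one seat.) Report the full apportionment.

Harke 13, Dorne 3, Farrow 8

With divisor 3667: modified quotas Harke 13.193, Dorne 3.016, Farrow 7.649.
Geometric-mean thresholds: Harke √(13·14)=13.491, Dorne √(3·4)=3.464, Farrow √(7·8)=7.483.
Each quota rounded against its threshold gives Harke 13, Dorne 3, Farrow 8 (total 24).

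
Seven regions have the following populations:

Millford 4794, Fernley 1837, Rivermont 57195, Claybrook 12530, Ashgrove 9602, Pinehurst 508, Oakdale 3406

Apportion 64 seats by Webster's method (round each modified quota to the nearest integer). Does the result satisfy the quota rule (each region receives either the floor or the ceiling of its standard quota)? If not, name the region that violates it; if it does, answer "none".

Rivermont

Standard quotas: Millford 3.414, Fernley 1.308, Rivermont 40.730, Claybrook 8.923, Ashgrove 6.838, Pinehurst 0.362, Oakdale 2.425.
Webster allocation: Millford 3, Fernley 1, Rivermont 42, Claybrook 9, Ashgrove 7, Pinehurst 0, Oakdale 2.
Rivermont has quota 40.730 (lower 40, upper 41) but receives 42 — outside the quota interval.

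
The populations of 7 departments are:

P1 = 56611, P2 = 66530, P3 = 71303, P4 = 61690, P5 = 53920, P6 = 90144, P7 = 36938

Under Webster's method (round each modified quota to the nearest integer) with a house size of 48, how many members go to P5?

6

Standard divisor 437136/48 ≈ 9107; standard quotas: P1 6.216, P2 7.305, P3 7.829, P4 6.774, P5 5.921, P6 9.898, P7 4.056.
Rounding to the nearest integer gives P1 6, P2 7, P3 8, P4 7, P5 6, P6 10, P7 4 — total 48, matching the house size, so no adjustment is needed.
P5 receives 6.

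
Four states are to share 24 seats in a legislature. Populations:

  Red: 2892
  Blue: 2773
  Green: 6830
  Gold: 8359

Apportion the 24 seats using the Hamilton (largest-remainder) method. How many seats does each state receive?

Red 3, Blue 3, Green 8, Gold 10

Total 20854; standard divisor 20854/24 ≈ 868.917.
Standard quotas: Red 3.3283, Blue 3.1913, Green 7.8604, Gold 9.6200.
Lower quotas: Red 3, Blue 3, Green 7, Gold 9 (sum 22, leaving 2 seats).
Remainders in descending order: Green 0.8604, Gold 0.6200, Red 0.3283, Blue 0.1913.
The surplus seats go to Green, Gold.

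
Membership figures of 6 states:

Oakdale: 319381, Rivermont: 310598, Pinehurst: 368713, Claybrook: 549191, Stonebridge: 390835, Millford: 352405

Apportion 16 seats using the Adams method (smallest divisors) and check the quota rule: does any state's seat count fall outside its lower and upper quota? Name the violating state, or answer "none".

Standard quotas: Oakdale 2.230, Rivermont 2.169, Pinehurst 2.575, Claybrook 3.835, Stonebridge 2.729, Millford 2.461.
Adams allocation: Oakdale 2, Rivermont 2, Pinehurst 3, Claybrook 4, Stonebridge 3, Millford 2.
Every allocation lies between the lower and upper quota.

none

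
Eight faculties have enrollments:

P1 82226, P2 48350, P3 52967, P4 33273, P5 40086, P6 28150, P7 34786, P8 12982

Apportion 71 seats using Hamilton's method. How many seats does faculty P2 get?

The standard divisor is 332820/71 ≈ 4687.606.
Standard quotas: P1 17.5412, P2 10.3144, P3 11.2994, P4 7.0981, P5 8.5515, P6 6.0052, P7 7.4208, P8 2.7694.
Lower quotas: P1 17, P2 10, P3 11, P4 7, P5 8, P6 6, P7 7, P8 2 (sum 68, leaving 3 seats).
Remainders in descending order: P8 0.7694, P5 0.5515, P1 0.5412, P7 0.4208, P2 0.3144, P3 0.2994, P4 0.0981, P6 0.0052.
The surplus seats go to P8, P5, P1.
P2 receives 10.

10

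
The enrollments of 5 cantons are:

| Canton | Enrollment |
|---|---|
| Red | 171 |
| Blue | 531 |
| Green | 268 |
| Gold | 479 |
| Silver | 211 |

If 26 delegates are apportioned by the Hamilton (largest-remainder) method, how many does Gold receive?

8

The standard divisor is 1660/26 ≈ 63.846.
Standard quotas: Red 2.678, Blue 8.317, Green 4.198, Gold 7.502, Silver 3.305.
Lower quotas: Red 2, Blue 8, Green 4, Gold 7, Silver 3 (sum 24, leaving 2 seats).
Remainders in descending order: Red 0.678, Gold 0.502, Blue 0.317, Silver 0.305, Green 0.198.
Largest remainders: Red, Gold receive the extra seats.
Gold receives 8.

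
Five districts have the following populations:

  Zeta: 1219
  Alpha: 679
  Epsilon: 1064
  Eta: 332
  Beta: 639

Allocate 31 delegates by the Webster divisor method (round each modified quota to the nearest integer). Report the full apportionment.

Zeta=10; Alpha=5; Epsilon=8; Eta=3; Beta=5

Standard divisor 3933/31 ≈ 126.871; standard quotas: Zeta 9.608, Alpha 5.352, Epsilon 8.386, Eta 2.617, Beta 5.037.
Rounding to the nearest integer gives Zeta 10, Alpha 5, Epsilon 8, Eta 3, Beta 5 — total 31, matching the house size, so no adjustment is needed.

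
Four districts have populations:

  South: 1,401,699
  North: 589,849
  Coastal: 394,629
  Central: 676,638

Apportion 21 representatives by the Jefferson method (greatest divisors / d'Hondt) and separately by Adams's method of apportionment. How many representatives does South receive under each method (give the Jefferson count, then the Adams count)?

Jefferson: South 10, North 4, Coastal 2, Central 5.
Adams: South 9, North 4, Coastal 3, Central 5.
South gets 10 under Jefferson and 9 under Adams.

10 and 9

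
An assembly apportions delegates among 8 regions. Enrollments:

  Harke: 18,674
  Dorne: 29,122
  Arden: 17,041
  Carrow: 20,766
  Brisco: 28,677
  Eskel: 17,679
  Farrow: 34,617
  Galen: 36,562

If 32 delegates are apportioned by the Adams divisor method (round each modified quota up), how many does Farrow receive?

Standard divisor 203138/32 ≈ 6348.062; standard quotas: Harke 2.942, Dorne 4.588, Arden 2.684, Carrow 3.271, Brisco 4.517, Eskel 2.785, Farrow 5.453, Galen 5.760.
Rounding up gives 3, 5, 3, 4, 5, 3, 6, 6 = 35 seats, so the divisor must be adjusted.
With modified divisor 7220: modified quotas Harke 2.586, Dorne 4.034, Arden 2.360, Carrow 2.876, Brisco 3.972, Eskel 2.449, Farrow 4.795, Galen 5.064.
Rounding up: Harke 3, Dorne 5, Arden 3, Carrow 3, Brisco 4, Eskel 3, Farrow 5, Galen 6 (total 32).
Farrow receives 5.

5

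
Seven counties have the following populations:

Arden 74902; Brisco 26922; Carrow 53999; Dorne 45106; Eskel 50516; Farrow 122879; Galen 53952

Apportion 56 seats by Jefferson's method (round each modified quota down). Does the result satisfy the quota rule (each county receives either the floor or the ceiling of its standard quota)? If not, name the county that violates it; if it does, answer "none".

Standard quotas: Arden 9.794, Brisco 3.520, Carrow 7.061, Dorne 5.898, Eskel 6.605, Farrow 16.067, Galen 7.055.
Jefferson allocation: Arden 10, Brisco 3, Carrow 7, Dorne 6, Eskel 6, Farrow 17, Galen 7.
Every allocation lies between the lower and upper quota.

none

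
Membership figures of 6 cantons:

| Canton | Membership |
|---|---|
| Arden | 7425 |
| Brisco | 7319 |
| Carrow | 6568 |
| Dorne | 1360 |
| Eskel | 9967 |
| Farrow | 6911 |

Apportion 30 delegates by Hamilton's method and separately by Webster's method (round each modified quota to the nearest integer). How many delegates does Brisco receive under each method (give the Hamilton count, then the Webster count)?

Hamilton: Arden 6, Brisco 5, Carrow 5, Dorne 1, Eskel 8, Farrow 5.
Webster: Arden 6, Brisco 6, Carrow 5, Dorne 1, Eskel 7, Farrow 5.
Brisco gets 5 under Hamilton and 6 under Webster.

5 and 6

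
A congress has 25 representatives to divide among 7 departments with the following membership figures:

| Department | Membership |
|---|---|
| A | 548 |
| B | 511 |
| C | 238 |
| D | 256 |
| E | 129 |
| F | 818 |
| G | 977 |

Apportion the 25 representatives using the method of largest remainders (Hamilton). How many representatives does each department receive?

Standard divisor: 3477 ÷ 25 ≈ 139.08.
Standard quotas: A 3.940, B 3.674, C 1.711, D 1.841, E 0.928, F 5.882, G 7.025.
Lower quotas: A 3, B 3, C 1, D 1, E 0, F 5, G 7 (sum 20, leaving 5 seats).
Remainders in descending order: A 0.940, E 0.928, F 0.882, D 0.841, C 0.711, B 0.674, G 0.025.
Largest remainders: A, E, F, D, C receive the extra seats.

A: 4, B: 3, C: 2, D: 2, E: 1, F: 6, G: 7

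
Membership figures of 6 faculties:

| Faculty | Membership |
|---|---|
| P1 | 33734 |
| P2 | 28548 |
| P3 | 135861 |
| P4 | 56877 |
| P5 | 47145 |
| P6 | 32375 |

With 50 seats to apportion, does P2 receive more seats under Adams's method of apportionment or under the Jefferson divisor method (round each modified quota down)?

Adams: P1 5, P2 5, P3 20, P4 8, P5 7, P6 5.
Jefferson: P1 5, P2 4, P3 21, P4 8, P5 7, P6 5.
P2 gets 5 under Adams and 4 under Jefferson.

Adams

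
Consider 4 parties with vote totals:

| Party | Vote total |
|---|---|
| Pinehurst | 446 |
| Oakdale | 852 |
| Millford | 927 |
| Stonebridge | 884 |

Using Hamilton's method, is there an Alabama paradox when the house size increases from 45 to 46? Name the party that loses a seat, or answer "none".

Pinehurst

At 45 seats: Pinehurst 7, Oakdale 12, Millford 13, Stonebridge 13.
At 46 seats: Pinehurst 6, Oakdale 13, Millford 14, Stonebridge 13.
Pinehurst drops from 7 to 6.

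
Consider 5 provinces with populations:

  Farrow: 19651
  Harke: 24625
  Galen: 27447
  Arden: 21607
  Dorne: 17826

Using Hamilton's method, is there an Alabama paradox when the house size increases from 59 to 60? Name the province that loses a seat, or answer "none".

none

At 59 seats: Farrow 10, Harke 13, Galen 15, Arden 12, Dorne 9.
At 60 seats: Farrow 10, Harke 13, Galen 15, Arden 12, Dorne 10.
No province's allocation decreased.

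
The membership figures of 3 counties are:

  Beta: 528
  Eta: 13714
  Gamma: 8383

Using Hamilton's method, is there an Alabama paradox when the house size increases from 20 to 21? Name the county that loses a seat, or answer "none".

At 20 seats: Beta 1, Eta 12, Gamma 7.
At 21 seats: Beta 0, Eta 13, Gamma 8.
Beta drops from 1 to 0.

Beta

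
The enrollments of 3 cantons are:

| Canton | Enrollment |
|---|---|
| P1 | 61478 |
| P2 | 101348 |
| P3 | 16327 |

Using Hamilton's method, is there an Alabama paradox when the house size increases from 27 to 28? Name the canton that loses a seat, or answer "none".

P3

At 27 seats: P1 9, P2 15, P3 3.
At 28 seats: P1 10, P2 16, P3 2.
P3 drops from 3 to 2.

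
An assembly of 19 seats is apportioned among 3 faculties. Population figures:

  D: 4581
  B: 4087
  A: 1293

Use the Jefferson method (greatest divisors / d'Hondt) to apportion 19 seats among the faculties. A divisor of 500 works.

With modified divisor 500: modified quotas D 9.162, B 8.174, A 2.586.
Rounding down: D 9, B 8, A 2 (total 19).

D: 9, B: 8, A: 2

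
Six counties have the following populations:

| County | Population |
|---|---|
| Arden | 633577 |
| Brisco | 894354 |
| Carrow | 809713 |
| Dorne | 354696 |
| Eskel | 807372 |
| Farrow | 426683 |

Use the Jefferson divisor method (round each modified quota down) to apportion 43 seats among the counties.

Standard divisor 3926395/43 ≈ 91311.512; standard quotas: Arden 6.939, Brisco 9.795, Carrow 8.868, Dorne 3.884, Eskel 8.842, Farrow 4.673.
Rounding down gives 6, 9, 8, 3, 8, 4 = 38 seats, so the divisor must be adjusted.
With modified divisor 87000: modified quotas Arden 7.282, Brisco 10.280, Carrow 9.307, Dorne 4.077, Eskel 9.280, Farrow 4.904.
Rounding down: Arden 7, Brisco 10, Carrow 9, Dorne 4, Eskel 9, Farrow 4 (total 43).

Arden 7, Brisco 10, Carrow 9, Dorne 4, Eskel 9, Farrow 4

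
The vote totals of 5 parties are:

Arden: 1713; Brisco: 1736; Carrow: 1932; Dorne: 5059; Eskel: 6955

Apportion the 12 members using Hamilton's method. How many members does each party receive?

Arden: 1; Brisco: 1; Carrow: 1; Dorne: 4; Eskel: 5

Total 17395; standard divisor 17395/12 ≈ 1449.583.
Standard quotas: Arden 1.1817, Brisco 1.1976, Carrow 1.3328, Dorne 3.4900, Eskel 4.7979.
Lower quotas: Arden 1, Brisco 1, Carrow 1, Dorne 3, Eskel 4 (sum 10, leaving 2 seats).
Remainders in descending order: Eskel 0.7979, Dorne 0.4900, Carrow 0.3328, Brisco 0.1976, Arden 0.1817.
Largest remainders: Eskel, Dorne receive the extra seats.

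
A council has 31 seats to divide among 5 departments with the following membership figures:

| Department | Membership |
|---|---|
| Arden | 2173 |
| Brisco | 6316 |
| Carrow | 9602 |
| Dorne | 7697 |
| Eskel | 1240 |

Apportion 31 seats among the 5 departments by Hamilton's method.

Arden 3; Brisco 7; Carrow 11; Dorne 9; Eskel 1

The standard divisor is 27028/31 ≈ 871.871.
Standard quotas: Arden 2.4923, Brisco 7.2442, Carrow 11.0131, Dorne 8.8281, Eskel 1.4222.
Lower quotas: Arden 2, Brisco 7, Carrow 11, Dorne 8, Eskel 1 (sum 29, leaving 2 seats).
Remainders in descending order: Dorne 0.8281, Arden 0.4923, Eskel 0.4222, Brisco 0.2442, Carrow 0.0131.
The surplus seats go to Dorne, Arden.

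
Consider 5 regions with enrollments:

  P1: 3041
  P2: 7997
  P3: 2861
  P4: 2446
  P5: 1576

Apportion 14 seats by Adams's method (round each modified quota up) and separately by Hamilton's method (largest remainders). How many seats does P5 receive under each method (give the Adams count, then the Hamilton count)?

2 and 1

Adams: P1 2, P2 6, P3 2, P4 2, P5 2.
Hamilton: P1 3, P2 6, P3 2, P4 2, P5 1.
P5 gets 2 under Adams and 1 under Hamilton.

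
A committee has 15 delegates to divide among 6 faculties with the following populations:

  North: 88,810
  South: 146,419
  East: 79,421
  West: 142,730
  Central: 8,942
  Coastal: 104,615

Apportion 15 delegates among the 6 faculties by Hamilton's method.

Standard divisor: 570937 ÷ 15 ≈ 38062.467.
Standard quotas: North 2.3333, South 3.8468, East 2.0866, West 3.7499, Central 0.2349, Coastal 2.7485.
Lower quotas: North 2, South 3, East 2, West 3, Central 0, Coastal 2 (sum 12, leaving 3 seats).
Remainders in descending order: South 0.8468, West 0.7499, Coastal 0.7485, North 0.3333, Central 0.2349, East 0.0866.
Largest remainders: South, West, Coastal receive the extra seats.

North=2, South=4, East=2, West=4, Central=0, Coastal=3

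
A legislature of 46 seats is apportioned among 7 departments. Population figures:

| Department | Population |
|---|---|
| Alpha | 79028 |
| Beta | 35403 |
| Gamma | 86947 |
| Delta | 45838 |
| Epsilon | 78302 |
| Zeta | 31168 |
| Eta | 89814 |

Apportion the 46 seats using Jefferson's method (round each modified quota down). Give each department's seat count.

Standard divisor 446500/46 ≈ 9706.522; standard quotas: Alpha 8.142, Beta 3.647, Gamma 8.958, Delta 4.722, Epsilon 8.067, Zeta 3.211, Eta 9.253.
Rounding down gives 8, 3, 8, 4, 8, 3, 9 = 43 seats, so the divisor must be adjusted.
With modified divisor 8900: modified quotas Alpha 8.880, Beta 3.978, Gamma 9.769, Delta 5.150, Epsilon 8.798, Zeta 3.502, Eta 10.091.
Rounding down: Alpha 8, Beta 3, Gamma 9, Delta 5, Epsilon 8, Zeta 3, Eta 10 (total 46).

Alpha=8; Beta=3; Gamma=9; Delta=5; Epsilon=8; Zeta=3; Eta=10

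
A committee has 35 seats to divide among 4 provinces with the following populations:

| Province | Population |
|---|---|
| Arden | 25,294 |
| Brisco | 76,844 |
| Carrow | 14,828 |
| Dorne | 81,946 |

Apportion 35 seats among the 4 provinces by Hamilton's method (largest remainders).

Arden 4, Brisco 14, Carrow 3, Dorne 14

Total 198912; standard divisor 198912/35 ≈ 5683.2.
Standard quotas: Arden 4.4507, Brisco 13.5213, Carrow 2.6091, Dorne 14.4190.
Lower quotas: Arden 4, Brisco 13, Carrow 2, Dorne 14 (sum 33, leaving 2 seats).
Remainders in descending order: Carrow 0.6091, Brisco 0.5213, Arden 0.4507, Dorne 0.4190.
Largest remainders: Carrow, Brisco receive the extra seats.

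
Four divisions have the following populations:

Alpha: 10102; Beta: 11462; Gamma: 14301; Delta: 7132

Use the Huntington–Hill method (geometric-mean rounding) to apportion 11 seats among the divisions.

With divisor 4126: modified quotas Alpha 2.448, Beta 2.778, Gamma 3.466, Delta 1.729.
Geometric-mean thresholds: Alpha √(2·3)=2.449, Beta √(2·3)=2.449, Gamma √(3·4)=3.464, Delta √(1·2)=1.414.
Each quota rounded against its threshold gives Alpha 2, Beta 3, Gamma 4, Delta 2 (total 11).

Alpha 2, Beta 3, Gamma 4, Delta 2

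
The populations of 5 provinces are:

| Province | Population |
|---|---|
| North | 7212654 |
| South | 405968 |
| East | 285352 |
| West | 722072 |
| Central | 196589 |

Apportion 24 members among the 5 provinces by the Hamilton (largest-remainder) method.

Total 8822635; standard divisor 8822635/24 ≈ 367609.792.
Standard quotas: North 19.6204, South 1.1043, East 0.7762, West 1.9642, Central 0.5348.
Lower quotas: North 19, South 1, East 0, West 1, Central 0 (sum 21, leaving 3 seats).
Remainders in descending order: West 0.9642, East 0.7762, North 0.6204, Central 0.5348, South 0.1043.
Largest remainders: West, East, North receive the extra seats.

North: 20, South: 1, East: 1, West: 2, Central: 0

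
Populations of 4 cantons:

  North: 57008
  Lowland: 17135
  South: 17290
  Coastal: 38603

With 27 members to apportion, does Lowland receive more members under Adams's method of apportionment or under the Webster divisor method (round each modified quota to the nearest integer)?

Adams: North 11, Lowland 4, South 4, Coastal 8.
Webster: North 12, Lowland 3, South 4, Coastal 8.
Lowland gets 4 under Adams and 3 under Webster.

Adams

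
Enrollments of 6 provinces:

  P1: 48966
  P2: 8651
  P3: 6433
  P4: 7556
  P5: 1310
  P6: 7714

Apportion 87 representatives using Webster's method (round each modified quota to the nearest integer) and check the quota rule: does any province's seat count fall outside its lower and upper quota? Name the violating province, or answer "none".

P1

Standard quotas: P1 52.834, P2 9.334, P3 6.941, P4 8.153, P5 1.413, P6 8.323.
Webster allocation: P1 54, P2 9, P3 7, P4 8, P5 1, P6 8.
P1 has quota 52.834 (lower 52, upper 53) but receives 54 — outside the quota interval.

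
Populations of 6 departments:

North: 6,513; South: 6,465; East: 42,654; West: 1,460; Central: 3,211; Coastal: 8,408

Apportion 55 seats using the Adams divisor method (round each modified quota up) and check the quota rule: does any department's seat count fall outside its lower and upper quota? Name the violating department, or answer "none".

Standard quotas: North 5.213, South 5.175, East 34.143, West 1.169, Central 2.570, Coastal 6.730.
Adams allocation: North 5, South 5, East 33, West 2, Central 3, Coastal 7.
East has quota 34.143 (lower 34, upper 35) but receives 33 — outside the quota interval.

East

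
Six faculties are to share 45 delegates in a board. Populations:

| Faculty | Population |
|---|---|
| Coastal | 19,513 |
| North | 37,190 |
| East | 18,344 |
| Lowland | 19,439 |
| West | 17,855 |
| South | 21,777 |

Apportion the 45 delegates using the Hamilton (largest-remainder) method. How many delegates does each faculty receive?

Coastal 7, North 12, East 6, Lowland 7, West 6, South 7

The standard divisor is 134118/45 ≈ 2980.4.
Standard quotas: Coastal 6.5471, North 12.4782, East 6.1549, Lowland 6.5223, West 5.9908, South 7.3067.
Lower quotas: Coastal 6, North 12, East 6, Lowland 6, West 5, South 7 (sum 42, leaving 3 seats).
Remainders in descending order: West 0.9908, Coastal 0.5471, Lowland 0.5223, North 0.4782, South 0.3067, East 0.1549.
The surplus seats go to West, Coastal, Lowland.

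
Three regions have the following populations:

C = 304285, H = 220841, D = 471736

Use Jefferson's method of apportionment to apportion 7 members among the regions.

Standard divisor 996862/7 ≈ 142408.857; standard quotas: C 2.137, H 1.551, D 3.313.
Rounding down gives 2, 1, 3 = 6 seats, so the divisor must be adjusted.
With modified divisor 114200: modified quotas C 2.664, H 1.934, D 4.131.
Rounding down: C 2, H 1, D 4 (total 7).

C: 2, H: 1, D: 4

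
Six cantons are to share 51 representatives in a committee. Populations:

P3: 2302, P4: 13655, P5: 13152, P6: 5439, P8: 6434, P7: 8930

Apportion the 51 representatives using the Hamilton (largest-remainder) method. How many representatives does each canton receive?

Standard divisor: 49912 ÷ 51 ≈ 978.667.
Standard quotas: P3 2.3522, P4 13.9527, P5 13.4387, P6 5.5576, P8 6.5743, P7 9.1247.
Lower quotas: P3 2, P4 13, P5 13, P6 5, P8 6, P7 9 (sum 48, leaving 3 seats).
Remainders in descending order: P4 0.9527, P8 0.5743, P6 0.5576, P5 0.4387, P3 0.3522, P7 0.1247.
The surplus seats go to P4, P8, P6.

P3 2, P4 14, P5 13, P6 6, P8 7, P7 9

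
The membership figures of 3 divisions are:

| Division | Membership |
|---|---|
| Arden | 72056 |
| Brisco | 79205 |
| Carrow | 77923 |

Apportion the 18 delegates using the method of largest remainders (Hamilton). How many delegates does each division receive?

Arden 6, Brisco 6, Carrow 6

Standard divisor: 229184 ÷ 18 ≈ 12732.444.
Standard quotas: Arden 5.6592, Brisco 6.2207, Carrow 6.1200.
Lower quotas: Arden 5, Brisco 6, Carrow 6 (sum 17, leaving 1 seat).
Remainders in descending order: Arden 0.6592, Brisco 0.2207, Carrow 0.1200.
The surplus seat goes to Arden.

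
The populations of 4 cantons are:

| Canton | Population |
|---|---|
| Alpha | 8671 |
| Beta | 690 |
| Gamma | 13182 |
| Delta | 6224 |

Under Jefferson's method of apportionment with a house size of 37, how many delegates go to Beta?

Standard divisor 28767/37 ≈ 777.486; standard quotas: Alpha 11.153, Beta 0.887, Gamma 16.955, Delta 8.005.
Rounding down gives 11, 0, 16, 8 = 35 seats, so the divisor must be adjusted.
With modified divisor 730: modified quotas Alpha 11.878, Beta 0.945, Gamma 18.058, Delta 8.526.
Rounding down: Alpha 11, Beta 0, Gamma 18, Delta 8 (total 37).
Beta receives 0.

0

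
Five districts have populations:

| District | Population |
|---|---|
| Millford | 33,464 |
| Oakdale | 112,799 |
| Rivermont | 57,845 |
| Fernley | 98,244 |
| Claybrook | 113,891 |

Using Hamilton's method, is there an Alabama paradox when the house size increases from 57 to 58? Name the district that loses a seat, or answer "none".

Millford

At 57 seats: Millford 5, Oakdale 15, Rivermont 8, Fernley 13, Claybrook 16.
At 58 seats: Millford 4, Oakdale 16, Rivermont 8, Fernley 14, Claybrook 16.
Millford drops from 5 to 4.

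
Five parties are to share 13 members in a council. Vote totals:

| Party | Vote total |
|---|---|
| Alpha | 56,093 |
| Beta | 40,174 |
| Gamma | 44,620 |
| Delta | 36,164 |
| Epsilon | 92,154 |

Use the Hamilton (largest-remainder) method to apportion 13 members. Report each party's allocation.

Standard divisor: 269205 ÷ 13 ≈ 20708.077.
Standard quotas: Alpha 2.7087, Beta 1.9400, Gamma 2.1547, Delta 1.7464, Epsilon 4.4501.
Lower quotas: Alpha 2, Beta 1, Gamma 2, Delta 1, Epsilon 4 (sum 10, leaving 3 seats).
Remainders in descending order: Beta 0.9400, Delta 0.7464, Alpha 0.7087, Epsilon 0.4501, Gamma 0.1547.
The surplus seats go to Beta, Delta, Alpha.

Alpha: 3, Beta: 2, Gamma: 2, Delta: 2, Epsilon: 4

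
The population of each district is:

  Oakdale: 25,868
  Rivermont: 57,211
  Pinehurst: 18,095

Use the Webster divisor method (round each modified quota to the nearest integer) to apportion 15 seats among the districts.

Standard divisor 101174/15 ≈ 6744.933; standard quotas: Oakdale 3.835, Rivermont 8.482, Pinehurst 2.683.
Rounding to the nearest integer gives Oakdale 4, Rivermont 8, Pinehurst 3 — total 15, matching the house size, so no adjustment is needed.

Oakdale 4, Rivermont 8, Pinehurst 3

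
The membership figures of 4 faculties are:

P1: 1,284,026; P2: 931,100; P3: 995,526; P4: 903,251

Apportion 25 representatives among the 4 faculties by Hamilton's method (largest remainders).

P1 8; P2 6; P3 6; P4 5

Standard divisor: 4113903 ÷ 25 ≈ 164556.12.
Standard quotas: P1 7.8030, P2 5.6583, P3 6.0498, P4 5.4890.
Lower quotas: P1 7, P2 5, P3 6, P4 5 (sum 23, leaving 2 seats).
Remainders in descending order: P1 0.8030, P2 0.6583, P4 0.4890, P3 0.0498.
Largest remainders: P1, P2 receive the extra seats.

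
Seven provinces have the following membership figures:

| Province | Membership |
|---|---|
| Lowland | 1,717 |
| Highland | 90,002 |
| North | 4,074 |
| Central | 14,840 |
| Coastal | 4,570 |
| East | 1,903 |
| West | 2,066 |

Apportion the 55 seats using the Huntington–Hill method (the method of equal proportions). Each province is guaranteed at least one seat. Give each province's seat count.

With divisor 2196: modified quotas Lowland 0.782, Highland 40.985, North 1.855, Central 6.758, Coastal 2.081, East 0.867, West 0.941.
Geometric-mean thresholds: Lowland (min 1), Highland √(40·41)=40.497, North √(1·2)=1.414, Central √(6·7)=6.481, Coastal √(2·3)=2.449, East (min 1), West (min 1).
Each quota rounded against its threshold gives Lowland 1, Highland 41, North 2, Central 7, Coastal 2, East 1, West 1 (total 55).

Lowland: 1, Highland: 41, North: 2, Central: 7, Coastal: 2, East: 1, West: 1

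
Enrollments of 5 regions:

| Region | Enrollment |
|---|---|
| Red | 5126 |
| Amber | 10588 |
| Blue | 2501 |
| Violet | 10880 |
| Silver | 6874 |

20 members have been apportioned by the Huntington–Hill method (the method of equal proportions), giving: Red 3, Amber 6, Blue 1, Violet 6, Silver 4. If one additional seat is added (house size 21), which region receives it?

Blue

Priority for the next seat is population ÷ (√(s·(s+1))).
Priorities: Red 1479.749, Amber 1633.764, Blue 1768.474, Violet 1678.820, Silver 1537.073.
Highest priority: Blue.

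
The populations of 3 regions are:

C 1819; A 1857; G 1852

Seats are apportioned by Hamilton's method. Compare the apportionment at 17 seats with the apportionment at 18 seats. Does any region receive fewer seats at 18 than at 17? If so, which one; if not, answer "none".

none

At 17 seats: C 5, A 6, G 6.
At 18 seats: C 6, A 6, G 6.
No region's allocation decreased.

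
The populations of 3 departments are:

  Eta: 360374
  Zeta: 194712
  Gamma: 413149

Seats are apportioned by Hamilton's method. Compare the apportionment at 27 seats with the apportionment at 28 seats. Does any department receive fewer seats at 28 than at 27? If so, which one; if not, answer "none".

none

At 27 seats: Eta 10, Zeta 5, Gamma 12.
At 28 seats: Eta 10, Zeta 6, Gamma 12.
No department's allocation decreased.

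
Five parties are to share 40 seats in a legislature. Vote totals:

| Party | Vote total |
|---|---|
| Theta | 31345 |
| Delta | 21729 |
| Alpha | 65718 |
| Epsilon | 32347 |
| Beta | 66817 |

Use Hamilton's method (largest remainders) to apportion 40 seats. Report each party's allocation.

Theta 6, Delta 4, Alpha 12, Epsilon 6, Beta 12

The standard divisor is 217956/40 ≈ 5448.9.
Standard quotas: Theta 5.7525, Delta 3.9878, Alpha 12.0608, Epsilon 5.9364, Beta 12.2625.
Lower quotas: Theta 5, Delta 3, Alpha 12, Epsilon 5, Beta 12 (sum 37, leaving 3 seats).
Remainders in descending order: Delta 0.9878, Epsilon 0.9364, Theta 0.7525, Beta 0.2625, Alpha 0.0608.
The surplus seats go to Delta, Epsilon, Theta.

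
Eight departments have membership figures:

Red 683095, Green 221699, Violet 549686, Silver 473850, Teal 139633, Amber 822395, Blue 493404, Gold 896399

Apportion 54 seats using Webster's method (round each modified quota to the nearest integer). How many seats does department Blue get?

6

Standard divisor 4280161/54 ≈ 79262.241; standard quotas: Red 8.618, Green 2.797, Violet 6.935, Silver 5.978, Teal 1.762, Amber 10.376, Blue 6.225, Gold 11.309.
Rounding to the nearest integer gives Red 9, Green 3, Violet 7, Silver 6, Teal 2, Amber 10, Blue 6, Gold 11 — total 54, matching the house size, so no adjustment is needed.
Blue receives 6.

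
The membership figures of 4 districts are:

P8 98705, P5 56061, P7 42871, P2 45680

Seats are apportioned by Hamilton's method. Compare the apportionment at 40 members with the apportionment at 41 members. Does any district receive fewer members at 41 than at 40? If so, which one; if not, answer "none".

At 40 seats: P8 16, P5 9, P7 7, P2 8.
At 41 seats: P8 17, P5 9, P7 7, P2 8.
No district's allocation decreased.

none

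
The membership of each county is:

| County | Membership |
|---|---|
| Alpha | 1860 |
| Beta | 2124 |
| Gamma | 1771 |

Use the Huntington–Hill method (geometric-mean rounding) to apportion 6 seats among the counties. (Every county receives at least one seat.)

Alpha 2, Beta 2, Gamma 2

With divisor 1060: modified quotas Alpha 1.755, Beta 2.004, Gamma 1.671.
Geometric-mean thresholds: Alpha √(1·2)=1.414, Beta √(2·3)=2.449, Gamma √(1·2)=1.414.
Each quota rounded against its threshold gives Alpha 2, Beta 2, Gamma 2 (total 6).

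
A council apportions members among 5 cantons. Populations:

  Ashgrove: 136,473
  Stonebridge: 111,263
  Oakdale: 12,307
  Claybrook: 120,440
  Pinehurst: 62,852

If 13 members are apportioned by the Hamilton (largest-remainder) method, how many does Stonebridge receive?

3

Standard divisor: 443335 ÷ 13 ≈ 34102.692.
Standard quotas: Ashgrove 4.0018, Stonebridge 3.2626, Oakdale 0.3609, Claybrook 3.5317, Pinehurst 1.8430.
Lower quotas: Ashgrove 4, Stonebridge 3, Oakdale 0, Claybrook 3, Pinehurst 1 (sum 11, leaving 2 seats).
Remainders in descending order: Pinehurst 0.8430, Claybrook 0.5317, Oakdale 0.3609, Stonebridge 0.2626, Ashgrove 0.0018.
Largest remainders: Pinehurst, Claybrook receive the extra seats.
Stonebridge receives 3.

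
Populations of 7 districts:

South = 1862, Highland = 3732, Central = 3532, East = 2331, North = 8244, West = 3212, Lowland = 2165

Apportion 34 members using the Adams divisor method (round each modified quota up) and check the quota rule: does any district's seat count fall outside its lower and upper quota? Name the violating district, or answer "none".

Standard quotas: South 2.524, Highland 5.060, Central 4.789, East 3.160, North 11.177, West 4.355, Lowland 2.935.
Adams allocation: South 3, Highland 5, Central 5, East 3, North 11, West 4, Lowland 3.
Every allocation lies between the lower and upper quota.

none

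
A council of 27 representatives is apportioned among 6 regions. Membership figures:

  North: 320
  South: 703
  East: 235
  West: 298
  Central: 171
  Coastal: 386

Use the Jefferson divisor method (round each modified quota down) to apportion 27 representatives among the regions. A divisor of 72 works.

With modified divisor 72: modified quotas North 4.444, South 9.764, East 3.264, West 4.139, Central 2.375, Coastal 5.361.
Rounding down: North 4, South 9, East 3, West 4, Central 2, Coastal 5 (total 27).

North=4; South=9; East=3; West=4; Central=2; Coastal=5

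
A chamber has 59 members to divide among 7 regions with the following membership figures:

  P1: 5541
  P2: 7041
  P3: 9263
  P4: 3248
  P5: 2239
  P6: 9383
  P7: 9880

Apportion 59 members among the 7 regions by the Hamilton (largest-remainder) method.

P1: 7, P2: 9, P3: 12, P4: 4, P5: 3, P6: 12, P7: 12

The standard divisor is 46595/59 ≈ 789.746.
Standard quotas: P1 7.0162, P2 8.9155, P3 11.7291, P4 4.1127, P5 2.8351, P6 11.8810, P7 12.5104.
Lower quotas: P1 7, P2 8, P3 11, P4 4, P5 2, P6 11, P7 12 (sum 55, leaving 4 seats).
Remainders in descending order: P2 0.9155, P6 0.8810, P5 0.8351, P3 0.7291, P7 0.5104, P4 0.1127, P1 0.0162.
Largest remainders: P2, P6, P5, P3 receive the extra seats.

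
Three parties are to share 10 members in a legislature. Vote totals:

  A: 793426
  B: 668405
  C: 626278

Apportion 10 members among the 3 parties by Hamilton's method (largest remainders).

A: 4, B: 3, C: 3

The standard divisor is 2088109/10 ≈ 208810.9.
Standard quotas: A 3.7997, B 3.2010, C 2.9993.
Lower quotas: A 3, B 3, C 2 (sum 8, leaving 2 seats).
Remainders in descending order: C 0.9993, A 0.7997, B 0.2010.
The surplus seats go to C, A.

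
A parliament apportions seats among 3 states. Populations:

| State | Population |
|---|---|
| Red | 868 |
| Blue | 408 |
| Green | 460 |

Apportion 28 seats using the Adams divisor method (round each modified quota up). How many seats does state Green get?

Standard divisor 1736/28 ≈ 62; standard quotas: Red 14.000, Blue 6.581, Green 7.419.
Rounding up gives 14, 7, 8 = 29 seats, so the divisor must be adjusted.
With modified divisor 66: modified quotas Red 13.152, Blue 6.182, Green 6.970.
Rounding up: Red 14, Blue 7, Green 7 (total 28).
Green receives 7.

7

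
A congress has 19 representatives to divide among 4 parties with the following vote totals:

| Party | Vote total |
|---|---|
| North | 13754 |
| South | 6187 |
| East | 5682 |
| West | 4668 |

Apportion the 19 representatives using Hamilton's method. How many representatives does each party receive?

Total 30291; standard divisor 30291/19 ≈ 1594.263.
Standard quotas: North 8.6272, South 3.8808, East 3.5640, West 2.9280.
Lower quotas: North 8, South 3, East 3, West 2 (sum 16, leaving 3 seats).
Remainders in descending order: West 0.9280, South 0.8808, North 0.6272, East 0.5640.
The surplus seats go to West, South, North.

North 9, South 4, East 3, West 3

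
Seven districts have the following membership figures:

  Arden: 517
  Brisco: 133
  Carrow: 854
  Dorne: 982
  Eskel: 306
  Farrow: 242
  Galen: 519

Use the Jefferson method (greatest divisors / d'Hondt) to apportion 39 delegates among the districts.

Standard divisor 3553/39 ≈ 91.103; standard quotas: Arden 5.675, Brisco 1.460, Carrow 9.374, Dorne 10.779, Eskel 3.359, Farrow 2.656, Galen 5.697.
Rounding down gives 5, 1, 9, 10, 3, 2, 5 = 35 seats, so the divisor must be adjusted.
With modified divisor 84: modified quotas Arden 6.155, Brisco 1.583, Carrow 10.167, Dorne 11.690, Eskel 3.643, Farrow 2.881, Galen 6.179.
Rounding down: Arden 6, Brisco 1, Carrow 10, Dorne 11, Eskel 3, Farrow 2, Galen 6 (total 39).

Arden 6, Brisco 1, Carrow 10, Dorne 11, Eskel 3, Farrow 2, Galen 6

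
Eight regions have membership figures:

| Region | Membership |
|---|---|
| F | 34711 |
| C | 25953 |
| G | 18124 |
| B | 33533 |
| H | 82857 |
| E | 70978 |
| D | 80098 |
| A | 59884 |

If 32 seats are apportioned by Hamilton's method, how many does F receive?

Total 406138; standard divisor 406138/32 ≈ 12691.812.
Standard quotas: F 2.7349, C 2.0449, G 1.4280, B 2.6421, H 6.5284, E 5.5924, D 6.3110, A 4.7183.
Lower quotas: F 2, C 2, G 1, B 2, H 6, E 5, D 6, A 4 (sum 28, leaving 4 seats).
Remainders in descending order: F 0.7349, A 0.7183, B 0.6421, E 0.5924, H 0.5284, G 0.4280, D 0.3110, C 0.0449.
The surplus seats go to F, A, B, E.
F receives 3.

3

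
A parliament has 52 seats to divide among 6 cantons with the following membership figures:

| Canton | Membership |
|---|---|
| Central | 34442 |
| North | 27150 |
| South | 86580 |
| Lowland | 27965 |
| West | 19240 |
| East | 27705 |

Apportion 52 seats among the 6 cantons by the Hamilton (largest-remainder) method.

The standard divisor is 223082/52 ≈ 4290.038.
Standard quotas: Central 8.0284, North 6.3286, South 20.1816, Lowland 6.5186, West 4.4848, East 6.4580.
Lower quotas: Central 8, North 6, South 20, Lowland 6, West 4, East 6 (sum 50, leaving 2 seats).
Remainders in descending order: Lowland 0.5186, West 0.4848, East 0.4580, North 0.3286, South 0.1816, Central 0.0284.
Largest remainders: Lowland, West receive the extra seats.

Central=8, North=6, South=20, Lowland=7, West=5, East=6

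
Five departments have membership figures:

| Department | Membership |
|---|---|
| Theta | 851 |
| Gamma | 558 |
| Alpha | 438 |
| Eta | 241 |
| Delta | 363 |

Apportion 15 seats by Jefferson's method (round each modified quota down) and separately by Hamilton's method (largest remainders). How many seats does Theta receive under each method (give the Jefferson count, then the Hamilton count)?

Jefferson: Theta 6, Gamma 3, Alpha 3, Eta 1, Delta 2.
Hamilton: Theta 5, Gamma 3, Alpha 3, Eta 2, Delta 2.
Theta gets 6 under Jefferson and 5 under Hamilton.

6 and 5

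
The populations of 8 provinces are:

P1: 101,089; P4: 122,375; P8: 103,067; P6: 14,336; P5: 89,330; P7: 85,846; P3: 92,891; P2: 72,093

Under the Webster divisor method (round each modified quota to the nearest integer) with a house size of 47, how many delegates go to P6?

1

Standard divisor 681027/47 ≈ 14489.936; standard quotas: P1 6.976, P4 8.446, P8 7.113, P6 0.989, P5 6.165, P7 5.925, P3 6.411, P2 4.975.
Rounding to the nearest integer gives 7, 8, 7, 1, 6, 6, 6, 5 = 46 seats, so the divisor must be adjusted.
With modified divisor 14340: modified quotas P1 7.049, P4 8.534, P8 7.187, P6 1.000, P5 6.229, P7 5.986, P3 6.478, P2 5.027.
Rounding to the nearest integer: P1 7, P4 9, P8 7, P6 1, P5 6, P7 6, P3 6, P2 5 (total 47).
P6 receives 1.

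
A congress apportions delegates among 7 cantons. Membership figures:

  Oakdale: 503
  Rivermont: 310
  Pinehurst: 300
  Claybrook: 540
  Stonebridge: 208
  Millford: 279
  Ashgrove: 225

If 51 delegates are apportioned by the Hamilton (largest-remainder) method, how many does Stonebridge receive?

4

Total 2365; standard divisor 2365/51 ≈ 46.373.
Standard quotas: Oakdale 10.847, Rivermont 6.685, Pinehurst 6.469, Claybrook 11.645, Stonebridge 4.485, Millford 6.016, Ashgrove 4.852.
Lower quotas: Oakdale 10, Rivermont 6, Pinehurst 6, Claybrook 11, Stonebridge 4, Millford 6, Ashgrove 4 (sum 47, leaving 4 seats).
Remainders in descending order: Ashgrove 0.852, Oakdale 0.847, Rivermont 0.685, Claybrook 0.645, Stonebridge 0.485, Pinehurst 0.469, Millford 0.016.
The surplus seats go to Ashgrove, Oakdale, Rivermont, Claybrook.
Stonebridge receives 4.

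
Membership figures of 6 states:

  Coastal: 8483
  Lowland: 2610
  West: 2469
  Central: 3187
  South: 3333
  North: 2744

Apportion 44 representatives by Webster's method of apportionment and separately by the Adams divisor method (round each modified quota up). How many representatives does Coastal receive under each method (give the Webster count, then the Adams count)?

Webster: Coastal 17, Lowland 5, West 5, Central 6, South 6, North 5.
Adams: Coastal 16, Lowland 5, West 5, Central 6, South 7, North 5.
Coastal gets 17 under Webster and 16 under Adams.

17 and 16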